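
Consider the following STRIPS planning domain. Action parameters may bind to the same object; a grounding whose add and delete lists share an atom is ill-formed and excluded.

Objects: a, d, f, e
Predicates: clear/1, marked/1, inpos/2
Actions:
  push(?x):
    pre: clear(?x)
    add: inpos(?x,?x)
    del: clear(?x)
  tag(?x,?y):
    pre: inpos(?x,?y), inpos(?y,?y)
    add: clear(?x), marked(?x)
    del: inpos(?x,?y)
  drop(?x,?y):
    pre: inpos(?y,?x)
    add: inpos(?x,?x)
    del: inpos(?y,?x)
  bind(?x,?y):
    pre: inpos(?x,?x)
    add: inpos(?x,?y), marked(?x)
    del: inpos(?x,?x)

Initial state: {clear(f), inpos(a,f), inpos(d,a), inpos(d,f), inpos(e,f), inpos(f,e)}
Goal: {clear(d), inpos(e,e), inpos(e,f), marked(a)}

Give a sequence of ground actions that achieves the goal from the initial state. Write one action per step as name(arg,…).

push(f); tag(a,f); tag(d,f); drop(e,f)

1. push(f)  →  {inpos(a,f), inpos(d,a), inpos(d,f), inpos(e,f), inpos(f,e), inpos(f,f)}
2. tag(a,f)  →  {clear(a), inpos(d,a), inpos(d,f), inpos(e,f), inpos(f,e), inpos(f,f), marked(a)}
3. tag(d,f)  →  {clear(a), clear(d), inpos(d,a), inpos(e,f), inpos(f,e), inpos(f,f), marked(a), marked(d)}
4. drop(e,f)  →  {clear(a), clear(d), inpos(d,a), inpos(e,e), inpos(e,f), inpos(f,f), marked(a), marked(d)}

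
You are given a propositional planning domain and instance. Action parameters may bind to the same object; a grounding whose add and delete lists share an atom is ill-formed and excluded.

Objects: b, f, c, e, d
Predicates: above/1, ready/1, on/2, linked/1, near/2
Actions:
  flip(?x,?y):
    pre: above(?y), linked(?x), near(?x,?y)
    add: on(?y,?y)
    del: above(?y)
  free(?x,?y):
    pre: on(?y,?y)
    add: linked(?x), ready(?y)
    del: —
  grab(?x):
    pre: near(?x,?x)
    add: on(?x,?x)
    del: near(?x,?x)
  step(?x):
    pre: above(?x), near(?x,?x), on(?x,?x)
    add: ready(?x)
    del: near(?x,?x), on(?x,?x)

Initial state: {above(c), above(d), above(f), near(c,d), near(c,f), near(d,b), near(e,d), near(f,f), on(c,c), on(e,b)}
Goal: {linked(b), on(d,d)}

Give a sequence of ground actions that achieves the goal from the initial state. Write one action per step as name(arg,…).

1. free(b,c)  →  {above(c), above(d), above(f), linked(b), near(c,d), near(c,f), near(d,b), near(e,d), near(f,f), on(c,c), on(e,b), ready(c)}
2. free(c,c)  →  {above(c), above(d), above(f), linked(b), linked(c), near(c,d), near(c,f), near(d,b), near(e,d), near(f,f), on(c,c), on(e,b), ready(c)}
3. flip(c,d)  →  {above(c), above(f), linked(b), linked(c), near(c,d), near(c,f), near(d,b), near(e,d), near(f,f), on(c,c), on(d,d), on(e,b), ready(c)}

free(b,c); free(c,c); flip(c,d)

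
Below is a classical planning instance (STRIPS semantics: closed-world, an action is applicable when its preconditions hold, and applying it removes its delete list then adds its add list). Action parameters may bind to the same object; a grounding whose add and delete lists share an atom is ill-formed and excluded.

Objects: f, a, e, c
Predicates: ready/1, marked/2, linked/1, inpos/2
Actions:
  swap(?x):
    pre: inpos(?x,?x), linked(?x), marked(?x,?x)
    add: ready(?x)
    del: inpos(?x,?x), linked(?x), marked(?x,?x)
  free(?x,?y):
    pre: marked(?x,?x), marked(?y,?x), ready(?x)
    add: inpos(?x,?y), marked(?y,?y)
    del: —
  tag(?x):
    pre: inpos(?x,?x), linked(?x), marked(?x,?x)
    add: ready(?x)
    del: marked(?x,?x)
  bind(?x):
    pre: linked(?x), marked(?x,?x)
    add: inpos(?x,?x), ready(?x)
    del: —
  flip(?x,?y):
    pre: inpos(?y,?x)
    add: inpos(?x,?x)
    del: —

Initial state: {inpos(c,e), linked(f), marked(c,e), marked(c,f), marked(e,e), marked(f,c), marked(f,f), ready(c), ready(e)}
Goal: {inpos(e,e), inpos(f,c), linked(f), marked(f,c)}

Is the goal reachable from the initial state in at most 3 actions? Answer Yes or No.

1. free(e,e)  →  {inpos(c,e), inpos(e,e), linked(f), marked(c,e), marked(c,f), marked(e,e), marked(f,c), marked(f,f), ready(c), ready(e)}
2. bind(f)  →  {inpos(c,e), inpos(e,e), inpos(f,f), linked(f), marked(c,e), marked(c,f), marked(e,e), marked(f,c), marked(f,f), ready(c), ready(e), ready(f)}
3. free(f,c)  →  {inpos(c,e), inpos(e,e), inpos(f,c), inpos(f,f), linked(f), marked(c,c), marked(c,e), marked(c,f), marked(e,e), marked(f,c), marked(f,f), ready(c), ready(e), ready(f)}
optimal plan length = 3; 3 ≤ 3

Yes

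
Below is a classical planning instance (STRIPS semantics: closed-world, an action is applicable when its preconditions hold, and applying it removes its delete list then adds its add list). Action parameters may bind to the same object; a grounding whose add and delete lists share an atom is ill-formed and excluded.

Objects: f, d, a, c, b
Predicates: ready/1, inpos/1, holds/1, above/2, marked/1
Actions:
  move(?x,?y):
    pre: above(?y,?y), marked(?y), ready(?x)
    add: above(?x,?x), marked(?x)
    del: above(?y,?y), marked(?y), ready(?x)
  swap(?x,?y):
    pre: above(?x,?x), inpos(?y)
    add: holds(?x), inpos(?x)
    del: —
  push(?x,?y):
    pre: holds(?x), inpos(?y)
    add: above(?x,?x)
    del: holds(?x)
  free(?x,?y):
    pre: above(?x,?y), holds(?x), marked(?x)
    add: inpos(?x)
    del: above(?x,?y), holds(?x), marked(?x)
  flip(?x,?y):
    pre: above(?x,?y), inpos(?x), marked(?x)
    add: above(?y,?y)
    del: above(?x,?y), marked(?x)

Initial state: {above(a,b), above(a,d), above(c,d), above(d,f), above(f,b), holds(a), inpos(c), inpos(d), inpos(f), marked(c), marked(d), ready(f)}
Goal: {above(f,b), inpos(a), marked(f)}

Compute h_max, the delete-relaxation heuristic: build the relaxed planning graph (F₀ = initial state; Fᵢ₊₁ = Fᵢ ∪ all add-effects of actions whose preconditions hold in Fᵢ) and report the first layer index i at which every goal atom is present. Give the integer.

F0 = init (12 atoms)
F1 = F0 ∪ {above(a,a), above(d,d), above(f,f)}  (15 atoms)
F2 = F1 ∪ {holds(d), holds(f), inpos(a), marked(f)}  (19 atoms)
goal ⊆ F2  ⇒  h_max = 2

2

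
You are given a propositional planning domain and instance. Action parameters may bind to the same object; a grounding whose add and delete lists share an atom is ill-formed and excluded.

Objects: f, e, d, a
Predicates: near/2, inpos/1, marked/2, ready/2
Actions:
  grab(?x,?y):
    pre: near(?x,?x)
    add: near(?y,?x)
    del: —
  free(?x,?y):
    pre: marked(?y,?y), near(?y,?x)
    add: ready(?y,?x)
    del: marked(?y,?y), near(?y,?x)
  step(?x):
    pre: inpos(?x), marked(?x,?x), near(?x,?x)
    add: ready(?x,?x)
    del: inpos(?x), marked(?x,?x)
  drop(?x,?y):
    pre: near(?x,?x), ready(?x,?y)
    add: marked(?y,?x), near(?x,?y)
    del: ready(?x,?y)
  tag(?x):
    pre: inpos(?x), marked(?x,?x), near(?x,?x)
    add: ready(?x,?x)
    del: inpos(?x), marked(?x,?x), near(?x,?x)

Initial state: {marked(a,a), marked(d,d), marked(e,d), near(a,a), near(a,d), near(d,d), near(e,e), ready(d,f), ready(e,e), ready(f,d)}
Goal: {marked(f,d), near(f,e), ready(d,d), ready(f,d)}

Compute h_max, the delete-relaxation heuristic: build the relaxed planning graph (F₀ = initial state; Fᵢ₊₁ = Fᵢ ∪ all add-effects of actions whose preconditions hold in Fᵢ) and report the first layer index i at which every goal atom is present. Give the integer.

F0 = init (10 atoms)
F1 = F0 ∪ {marked(e,e), marked(f,d), near(a,e), near(d,a), near(d,e), near(d,f), near(e,a), near(e,d), near(f,a), near(f,d), near(f,e), ready(a,a), ready(a,d), ready(d,d)}  (24 atoms)
goal ⊆ F1  ⇒  h_max = 1

1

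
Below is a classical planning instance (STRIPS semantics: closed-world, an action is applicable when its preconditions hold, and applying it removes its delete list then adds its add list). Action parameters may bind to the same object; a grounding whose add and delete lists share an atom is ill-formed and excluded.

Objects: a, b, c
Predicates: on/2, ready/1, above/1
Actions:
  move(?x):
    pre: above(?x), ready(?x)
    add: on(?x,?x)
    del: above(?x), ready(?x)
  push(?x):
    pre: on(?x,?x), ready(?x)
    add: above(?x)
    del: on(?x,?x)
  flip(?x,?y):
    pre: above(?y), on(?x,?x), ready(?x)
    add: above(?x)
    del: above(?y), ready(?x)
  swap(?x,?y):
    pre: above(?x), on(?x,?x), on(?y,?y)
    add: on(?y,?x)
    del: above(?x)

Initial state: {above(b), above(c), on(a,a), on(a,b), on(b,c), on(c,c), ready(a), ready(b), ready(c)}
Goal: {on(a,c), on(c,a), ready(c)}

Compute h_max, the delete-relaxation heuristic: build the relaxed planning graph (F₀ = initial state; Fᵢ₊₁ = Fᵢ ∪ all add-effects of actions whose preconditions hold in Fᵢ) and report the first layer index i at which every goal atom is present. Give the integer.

2

F0 = init (9 atoms)
F1 = F0 ∪ {above(a), on(a,c), on(b,b)}  (12 atoms)
F2 = F1 ∪ {on(b,a), on(c,a), on(c,b)}  (15 atoms)
goal ⊆ F2  ⇒  h_max = 2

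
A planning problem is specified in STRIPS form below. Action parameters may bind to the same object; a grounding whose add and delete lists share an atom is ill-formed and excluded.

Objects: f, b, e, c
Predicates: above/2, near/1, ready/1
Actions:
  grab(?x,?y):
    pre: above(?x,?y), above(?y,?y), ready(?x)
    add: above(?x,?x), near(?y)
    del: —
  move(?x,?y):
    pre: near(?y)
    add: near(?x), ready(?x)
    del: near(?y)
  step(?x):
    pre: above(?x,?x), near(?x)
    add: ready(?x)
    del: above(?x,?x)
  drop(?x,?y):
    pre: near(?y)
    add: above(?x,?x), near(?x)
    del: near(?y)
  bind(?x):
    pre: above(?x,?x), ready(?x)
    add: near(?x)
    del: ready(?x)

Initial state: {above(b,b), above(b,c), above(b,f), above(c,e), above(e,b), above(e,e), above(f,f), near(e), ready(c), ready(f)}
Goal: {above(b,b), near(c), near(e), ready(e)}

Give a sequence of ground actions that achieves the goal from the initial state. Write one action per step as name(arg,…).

grab(f,f); move(c,f); step(e)

1. grab(f,f)  →  {above(b,b), above(b,c), above(b,f), above(c,e), above(e,b), above(e,e), above(f,f), near(e), near(f), ready(c), ready(f)}
2. move(c,f)  →  {above(b,b), above(b,c), above(b,f), above(c,e), above(e,b), above(e,e), above(f,f), near(c), near(e), ready(c), ready(f)}
3. step(e)  →  {above(b,b), above(b,c), above(b,f), above(c,e), above(e,b), above(f,f), near(c), near(e), ready(c), ready(e), ready(f)}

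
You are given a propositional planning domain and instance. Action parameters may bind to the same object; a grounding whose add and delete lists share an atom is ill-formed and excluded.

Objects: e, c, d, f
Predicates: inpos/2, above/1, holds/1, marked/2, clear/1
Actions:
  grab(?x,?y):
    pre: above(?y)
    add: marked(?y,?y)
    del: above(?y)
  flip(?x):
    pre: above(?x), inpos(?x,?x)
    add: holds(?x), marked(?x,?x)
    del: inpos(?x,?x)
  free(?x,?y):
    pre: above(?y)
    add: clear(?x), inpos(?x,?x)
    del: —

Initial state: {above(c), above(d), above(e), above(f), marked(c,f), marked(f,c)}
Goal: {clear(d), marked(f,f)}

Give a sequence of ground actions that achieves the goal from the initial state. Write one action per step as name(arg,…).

1. grab(e,f)  →  {above(c), above(d), above(e), marked(c,f), marked(f,c), marked(f,f)}
2. free(d,e)  →  {above(c), above(d), above(e), clear(d), inpos(d,d), marked(c,f), marked(f,c), marked(f,f)}

grab(e,f); free(d,e)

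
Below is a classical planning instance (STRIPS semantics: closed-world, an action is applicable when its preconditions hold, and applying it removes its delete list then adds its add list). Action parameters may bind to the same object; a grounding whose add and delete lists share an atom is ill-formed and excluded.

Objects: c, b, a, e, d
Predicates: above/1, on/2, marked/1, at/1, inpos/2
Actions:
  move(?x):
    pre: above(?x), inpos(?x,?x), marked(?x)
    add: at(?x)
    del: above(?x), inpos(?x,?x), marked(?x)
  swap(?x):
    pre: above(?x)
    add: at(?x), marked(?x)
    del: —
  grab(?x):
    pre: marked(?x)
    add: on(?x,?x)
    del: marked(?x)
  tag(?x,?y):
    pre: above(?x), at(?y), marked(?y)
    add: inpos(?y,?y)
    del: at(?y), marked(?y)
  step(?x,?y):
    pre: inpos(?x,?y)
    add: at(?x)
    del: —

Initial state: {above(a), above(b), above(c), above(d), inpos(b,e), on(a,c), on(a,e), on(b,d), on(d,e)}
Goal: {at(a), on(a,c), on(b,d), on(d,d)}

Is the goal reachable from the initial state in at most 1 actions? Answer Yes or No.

1. swap(a)  →  {above(a), above(b), above(c), above(d), at(a), inpos(b,e), marked(a), on(a,c), on(a,e), on(b,d), on(d,e)}
2. swap(d)  →  {above(a), above(b), above(c), above(d), at(a), at(d), inpos(b,e), marked(a), marked(d), on(a,c), on(a,e), on(b,d), on(d,e)}
3. grab(d)  →  {above(a), above(b), above(c), above(d), at(a), at(d), inpos(b,e), marked(a), on(a,c), on(a,e), on(b,d), on(d,d), on(d,e)}
optimal plan length = 3; 3 > 1

No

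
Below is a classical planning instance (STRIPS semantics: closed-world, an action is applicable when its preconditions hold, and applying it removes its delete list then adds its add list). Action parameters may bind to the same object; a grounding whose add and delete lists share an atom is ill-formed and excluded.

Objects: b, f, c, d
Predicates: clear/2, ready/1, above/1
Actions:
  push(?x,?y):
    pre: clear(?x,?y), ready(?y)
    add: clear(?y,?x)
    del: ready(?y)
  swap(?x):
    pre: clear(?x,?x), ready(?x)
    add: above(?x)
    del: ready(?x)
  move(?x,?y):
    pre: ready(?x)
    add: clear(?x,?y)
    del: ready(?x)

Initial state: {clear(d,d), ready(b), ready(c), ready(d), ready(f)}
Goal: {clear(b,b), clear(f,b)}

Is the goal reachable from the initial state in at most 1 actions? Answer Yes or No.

No

1. move(b,b)  →  {clear(b,b), clear(d,d), ready(c), ready(d), ready(f)}
2. move(f,b)  →  {clear(b,b), clear(d,d), clear(f,b), ready(c), ready(d)}
optimal plan length = 2; 2 > 1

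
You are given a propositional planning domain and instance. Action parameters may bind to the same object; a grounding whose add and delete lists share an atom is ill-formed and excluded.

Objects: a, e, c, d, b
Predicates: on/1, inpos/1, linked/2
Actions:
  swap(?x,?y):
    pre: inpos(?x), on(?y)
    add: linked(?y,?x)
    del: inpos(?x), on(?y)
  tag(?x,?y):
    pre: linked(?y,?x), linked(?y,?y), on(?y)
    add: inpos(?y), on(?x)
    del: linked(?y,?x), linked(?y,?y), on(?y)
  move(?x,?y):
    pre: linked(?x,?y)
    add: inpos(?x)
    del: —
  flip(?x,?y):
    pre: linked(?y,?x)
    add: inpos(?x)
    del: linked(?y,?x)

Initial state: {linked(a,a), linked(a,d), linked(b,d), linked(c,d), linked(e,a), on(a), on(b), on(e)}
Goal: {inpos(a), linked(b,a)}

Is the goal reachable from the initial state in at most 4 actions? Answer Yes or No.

Yes

1. tag(d,a)  →  {inpos(a), linked(b,d), linked(c,d), linked(e,a), on(b), on(d), on(e)}
2. swap(a,b)  →  {linked(b,a), linked(b,d), linked(c,d), linked(e,a), on(d), on(e)}
3. flip(a,e)  →  {inpos(a), linked(b,a), linked(b,d), linked(c,d), on(d), on(e)}
optimal plan length = 3; 3 ≤ 4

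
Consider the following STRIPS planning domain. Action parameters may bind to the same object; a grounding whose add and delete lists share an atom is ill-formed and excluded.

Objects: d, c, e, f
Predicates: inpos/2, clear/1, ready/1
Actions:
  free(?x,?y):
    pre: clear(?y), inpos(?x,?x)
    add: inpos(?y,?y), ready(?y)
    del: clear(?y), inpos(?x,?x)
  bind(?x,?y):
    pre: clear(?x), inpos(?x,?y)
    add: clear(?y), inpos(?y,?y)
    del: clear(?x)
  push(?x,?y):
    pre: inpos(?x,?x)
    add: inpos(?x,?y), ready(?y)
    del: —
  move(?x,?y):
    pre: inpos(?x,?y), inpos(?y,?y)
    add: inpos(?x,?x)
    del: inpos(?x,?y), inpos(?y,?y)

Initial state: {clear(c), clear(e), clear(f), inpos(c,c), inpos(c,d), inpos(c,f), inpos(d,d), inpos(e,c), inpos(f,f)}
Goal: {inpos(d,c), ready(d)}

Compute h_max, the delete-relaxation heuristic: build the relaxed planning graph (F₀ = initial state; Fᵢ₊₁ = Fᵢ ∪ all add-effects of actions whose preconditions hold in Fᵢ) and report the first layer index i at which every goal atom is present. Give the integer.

F0 = init (9 atoms)
F1 = F0 ∪ {clear(d), inpos(c,e), inpos(d,c), inpos(d,e), inpos(d,f), inpos(e,e), inpos(f,c), inpos(f,d), inpos(f,e), ready(c), ready(d), ready(e), ready(f)}  (22 atoms)
goal ⊆ F1  ⇒  h_max = 1

1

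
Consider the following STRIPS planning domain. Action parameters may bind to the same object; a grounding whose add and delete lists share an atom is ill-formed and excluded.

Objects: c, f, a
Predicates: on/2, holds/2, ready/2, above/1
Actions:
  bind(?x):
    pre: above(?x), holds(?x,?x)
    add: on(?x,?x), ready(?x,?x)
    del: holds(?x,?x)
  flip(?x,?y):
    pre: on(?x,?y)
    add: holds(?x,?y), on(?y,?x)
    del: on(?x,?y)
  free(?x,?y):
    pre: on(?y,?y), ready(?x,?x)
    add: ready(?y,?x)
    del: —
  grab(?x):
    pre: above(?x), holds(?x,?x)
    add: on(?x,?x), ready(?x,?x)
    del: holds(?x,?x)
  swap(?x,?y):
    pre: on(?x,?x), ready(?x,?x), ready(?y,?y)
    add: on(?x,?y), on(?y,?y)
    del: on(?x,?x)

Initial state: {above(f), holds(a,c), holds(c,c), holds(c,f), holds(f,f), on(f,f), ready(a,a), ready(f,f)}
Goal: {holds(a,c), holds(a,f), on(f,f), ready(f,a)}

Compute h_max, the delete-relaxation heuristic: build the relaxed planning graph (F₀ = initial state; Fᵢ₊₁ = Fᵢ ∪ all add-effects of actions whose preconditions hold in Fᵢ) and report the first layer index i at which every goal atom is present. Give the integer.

F0 = init (8 atoms)
F1 = F0 ∪ {on(a,a), on(f,a), ready(f,a)}  (11 atoms)
F2 = F1 ∪ {holds(f,a), on(a,f), ready(a,f)}  (14 atoms)
F3 = F2 ∪ {holds(a,f)}  (15 atoms)
goal ⊆ F3  ⇒  h_max = 3

3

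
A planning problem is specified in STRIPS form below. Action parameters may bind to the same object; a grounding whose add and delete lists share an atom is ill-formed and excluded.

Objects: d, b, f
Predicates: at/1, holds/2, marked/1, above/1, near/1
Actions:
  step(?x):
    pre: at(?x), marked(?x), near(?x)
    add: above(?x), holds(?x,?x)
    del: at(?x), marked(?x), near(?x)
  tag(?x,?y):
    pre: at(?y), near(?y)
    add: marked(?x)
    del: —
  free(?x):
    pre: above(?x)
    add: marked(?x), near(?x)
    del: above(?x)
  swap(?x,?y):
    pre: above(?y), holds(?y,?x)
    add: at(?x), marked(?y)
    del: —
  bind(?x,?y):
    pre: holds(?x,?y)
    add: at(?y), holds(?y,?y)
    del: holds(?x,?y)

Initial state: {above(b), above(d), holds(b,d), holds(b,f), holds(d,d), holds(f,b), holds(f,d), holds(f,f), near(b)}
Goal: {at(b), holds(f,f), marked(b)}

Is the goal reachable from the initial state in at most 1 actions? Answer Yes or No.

No

1. free(b)  →  {above(d), holds(b,d), holds(b,f), holds(d,d), holds(f,b), holds(f,d), holds(f,f), marked(b), near(b)}
2. bind(f,b)  →  {above(d), at(b), holds(b,b), holds(b,d), holds(b,f), holds(d,d), holds(f,d), holds(f,f), marked(b), near(b)}
optimal plan length = 2; 2 > 1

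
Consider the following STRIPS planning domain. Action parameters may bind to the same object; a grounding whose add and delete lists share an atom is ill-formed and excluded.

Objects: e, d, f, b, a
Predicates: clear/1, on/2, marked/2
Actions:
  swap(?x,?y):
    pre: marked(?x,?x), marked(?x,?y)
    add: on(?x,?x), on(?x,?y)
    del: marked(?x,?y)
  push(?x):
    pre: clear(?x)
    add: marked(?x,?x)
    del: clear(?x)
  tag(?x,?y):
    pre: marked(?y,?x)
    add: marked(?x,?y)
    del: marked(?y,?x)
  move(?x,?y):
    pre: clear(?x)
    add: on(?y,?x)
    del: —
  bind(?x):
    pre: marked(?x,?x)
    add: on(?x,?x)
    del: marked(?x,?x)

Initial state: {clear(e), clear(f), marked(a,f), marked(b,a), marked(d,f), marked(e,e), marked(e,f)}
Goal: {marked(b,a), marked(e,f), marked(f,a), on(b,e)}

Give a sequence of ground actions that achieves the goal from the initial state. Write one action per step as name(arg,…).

1. tag(f,a)  →  {clear(e), clear(f), marked(b,a), marked(d,f), marked(e,e), marked(e,f), marked(f,a)}
2. move(e,b)  →  {clear(e), clear(f), marked(b,a), marked(d,f), marked(e,e), marked(e,f), marked(f,a), on(b,e)}

tag(f,a); move(e,b)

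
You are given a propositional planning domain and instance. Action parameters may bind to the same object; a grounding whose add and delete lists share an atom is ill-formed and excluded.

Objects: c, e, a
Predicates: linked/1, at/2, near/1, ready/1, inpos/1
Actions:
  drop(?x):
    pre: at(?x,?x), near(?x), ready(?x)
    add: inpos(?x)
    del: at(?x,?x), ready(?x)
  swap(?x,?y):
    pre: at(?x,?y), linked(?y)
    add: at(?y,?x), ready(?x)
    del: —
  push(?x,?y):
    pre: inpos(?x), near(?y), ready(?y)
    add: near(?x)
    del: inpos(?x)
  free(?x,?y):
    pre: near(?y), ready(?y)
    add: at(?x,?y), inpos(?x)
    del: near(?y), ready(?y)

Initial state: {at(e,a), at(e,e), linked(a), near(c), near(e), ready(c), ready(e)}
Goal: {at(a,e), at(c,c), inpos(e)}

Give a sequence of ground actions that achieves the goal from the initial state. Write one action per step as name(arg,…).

drop(e); swap(e,a); free(c,c)

1. drop(e)  →  {at(e,a), inpos(e), linked(a), near(c), near(e), ready(c)}
2. swap(e,a)  →  {at(a,e), at(e,a), inpos(e), linked(a), near(c), near(e), ready(c), ready(e)}
3. free(c,c)  →  {at(a,e), at(c,c), at(e,a), inpos(c), inpos(e), linked(a), near(e), ready(e)}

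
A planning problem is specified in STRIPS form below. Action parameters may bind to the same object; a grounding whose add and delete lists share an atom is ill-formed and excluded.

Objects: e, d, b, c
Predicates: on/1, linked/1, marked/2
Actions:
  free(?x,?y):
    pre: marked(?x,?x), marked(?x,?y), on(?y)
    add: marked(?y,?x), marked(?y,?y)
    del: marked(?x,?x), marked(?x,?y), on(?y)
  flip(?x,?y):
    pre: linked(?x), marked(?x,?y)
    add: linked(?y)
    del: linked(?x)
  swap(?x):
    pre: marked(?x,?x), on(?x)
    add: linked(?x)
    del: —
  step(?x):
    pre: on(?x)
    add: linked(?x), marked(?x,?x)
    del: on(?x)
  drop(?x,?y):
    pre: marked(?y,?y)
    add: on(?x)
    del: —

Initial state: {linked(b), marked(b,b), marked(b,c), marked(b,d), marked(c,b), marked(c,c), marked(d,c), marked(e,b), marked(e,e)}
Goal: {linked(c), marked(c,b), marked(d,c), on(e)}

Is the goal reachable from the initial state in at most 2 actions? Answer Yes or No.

Yes

1. flip(b,c)  →  {linked(c), marked(b,b), marked(b,c), marked(b,d), marked(c,b), marked(c,c), marked(d,c), marked(e,b), marked(e,e)}
2. drop(e,e)  →  {linked(c), marked(b,b), marked(b,c), marked(b,d), marked(c,b), marked(c,c), marked(d,c), marked(e,b), marked(e,e), on(e)}
optimal plan length = 2; 2 ≤ 2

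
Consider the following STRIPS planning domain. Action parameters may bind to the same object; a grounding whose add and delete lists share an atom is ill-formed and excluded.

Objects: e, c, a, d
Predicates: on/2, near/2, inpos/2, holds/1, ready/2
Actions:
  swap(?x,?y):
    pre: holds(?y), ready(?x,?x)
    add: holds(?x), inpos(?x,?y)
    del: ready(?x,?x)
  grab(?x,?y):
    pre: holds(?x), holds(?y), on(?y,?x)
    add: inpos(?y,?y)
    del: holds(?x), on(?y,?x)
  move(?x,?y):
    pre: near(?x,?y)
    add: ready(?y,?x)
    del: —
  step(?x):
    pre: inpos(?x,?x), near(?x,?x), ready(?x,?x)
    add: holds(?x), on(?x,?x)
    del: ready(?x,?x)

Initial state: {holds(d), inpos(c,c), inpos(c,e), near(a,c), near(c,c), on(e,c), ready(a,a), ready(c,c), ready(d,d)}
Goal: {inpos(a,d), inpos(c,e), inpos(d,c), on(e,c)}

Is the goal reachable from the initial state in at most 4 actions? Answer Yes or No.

1. swap(c,d)  →  {holds(c), holds(d), inpos(c,c), inpos(c,d), inpos(c,e), near(a,c), near(c,c), on(e,c), ready(a,a), ready(d,d)}
2. swap(a,d)  →  {holds(a), holds(c), holds(d), inpos(a,d), inpos(c,c), inpos(c,d), inpos(c,e), near(a,c), near(c,c), on(e,c), ready(d,d)}
3. swap(d,c)  →  {holds(a), holds(c), holds(d), inpos(a,d), inpos(c,c), inpos(c,d), inpos(c,e), inpos(d,c), near(a,c), near(c,c), on(e,c)}
optimal plan length = 3; 3 ≤ 4

Yes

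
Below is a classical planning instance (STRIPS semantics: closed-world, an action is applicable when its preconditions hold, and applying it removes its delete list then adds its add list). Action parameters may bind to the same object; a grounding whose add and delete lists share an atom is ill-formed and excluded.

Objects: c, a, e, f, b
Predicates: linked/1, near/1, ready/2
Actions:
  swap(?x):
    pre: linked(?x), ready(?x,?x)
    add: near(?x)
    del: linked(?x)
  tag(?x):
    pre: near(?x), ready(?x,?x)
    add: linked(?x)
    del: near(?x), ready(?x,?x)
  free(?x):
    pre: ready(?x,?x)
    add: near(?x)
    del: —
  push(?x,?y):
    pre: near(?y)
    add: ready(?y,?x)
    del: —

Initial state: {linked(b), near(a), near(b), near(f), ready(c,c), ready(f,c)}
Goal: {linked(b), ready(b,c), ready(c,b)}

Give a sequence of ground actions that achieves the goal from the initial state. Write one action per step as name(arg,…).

1. free(c)  →  {linked(b), near(a), near(b), near(c), near(f), ready(c,c), ready(f,c)}
2. push(c,b)  →  {linked(b), near(a), near(b), near(c), near(f), ready(b,c), ready(c,c), ready(f,c)}
3. push(b,c)  →  {linked(b), near(a), near(b), near(c), near(f), ready(b,c), ready(c,b), ready(c,c), ready(f,c)}

free(c); push(c,b); push(b,c)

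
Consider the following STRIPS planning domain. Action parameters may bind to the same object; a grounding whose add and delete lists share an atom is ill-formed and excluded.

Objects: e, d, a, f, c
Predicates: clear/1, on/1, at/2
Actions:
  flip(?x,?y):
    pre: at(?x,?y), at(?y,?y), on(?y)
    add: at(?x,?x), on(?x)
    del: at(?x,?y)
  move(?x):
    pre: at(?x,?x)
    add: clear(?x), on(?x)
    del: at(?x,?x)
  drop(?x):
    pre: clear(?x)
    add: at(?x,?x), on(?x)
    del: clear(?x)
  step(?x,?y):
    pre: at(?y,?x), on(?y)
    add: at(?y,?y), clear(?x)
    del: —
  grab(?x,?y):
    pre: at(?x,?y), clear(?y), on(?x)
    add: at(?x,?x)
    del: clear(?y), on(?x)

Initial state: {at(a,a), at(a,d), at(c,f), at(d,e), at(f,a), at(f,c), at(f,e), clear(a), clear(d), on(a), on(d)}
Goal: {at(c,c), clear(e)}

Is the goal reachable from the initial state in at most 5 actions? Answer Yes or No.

Yes

1. flip(f,a)  →  {at(a,a), at(a,d), at(c,f), at(d,e), at(f,c), at(f,e), at(f,f), clear(a), clear(d), on(a), on(d), on(f)}
2. flip(c,f)  →  {at(a,a), at(a,d), at(c,c), at(d,e), at(f,c), at(f,e), at(f,f), clear(a), clear(d), on(a), on(c), on(d), on(f)}
3. step(e,d)  →  {at(a,a), at(a,d), at(c,c), at(d,d), at(d,e), at(f,c), at(f,e), at(f,f), clear(a), clear(d), clear(e), on(a), on(c), on(d), on(f)}
optimal plan length = 3; 3 ≤ 5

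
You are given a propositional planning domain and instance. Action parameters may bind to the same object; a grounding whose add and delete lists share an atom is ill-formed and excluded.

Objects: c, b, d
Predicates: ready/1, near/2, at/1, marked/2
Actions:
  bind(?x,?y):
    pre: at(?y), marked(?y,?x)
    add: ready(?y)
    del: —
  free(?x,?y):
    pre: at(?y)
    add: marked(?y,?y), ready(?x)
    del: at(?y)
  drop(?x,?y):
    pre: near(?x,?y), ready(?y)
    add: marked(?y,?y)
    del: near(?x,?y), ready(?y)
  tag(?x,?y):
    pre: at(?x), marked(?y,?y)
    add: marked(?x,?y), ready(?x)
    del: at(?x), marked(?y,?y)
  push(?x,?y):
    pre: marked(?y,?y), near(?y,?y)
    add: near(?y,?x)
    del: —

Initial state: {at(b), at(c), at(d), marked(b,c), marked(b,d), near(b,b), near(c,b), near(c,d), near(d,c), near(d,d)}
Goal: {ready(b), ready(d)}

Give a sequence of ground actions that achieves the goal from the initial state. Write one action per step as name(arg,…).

1. bind(c,b)  →  {at(b), at(c), at(d), marked(b,c), marked(b,d), near(b,b), near(c,b), near(c,d), near(d,c), near(d,d), ready(b)}
2. free(d,c)  →  {at(b), at(d), marked(b,c), marked(b,d), marked(c,c), near(b,b), near(c,b), near(c,d), near(d,c), near(d,d), ready(b), ready(d)}

bind(c,b); free(d,c)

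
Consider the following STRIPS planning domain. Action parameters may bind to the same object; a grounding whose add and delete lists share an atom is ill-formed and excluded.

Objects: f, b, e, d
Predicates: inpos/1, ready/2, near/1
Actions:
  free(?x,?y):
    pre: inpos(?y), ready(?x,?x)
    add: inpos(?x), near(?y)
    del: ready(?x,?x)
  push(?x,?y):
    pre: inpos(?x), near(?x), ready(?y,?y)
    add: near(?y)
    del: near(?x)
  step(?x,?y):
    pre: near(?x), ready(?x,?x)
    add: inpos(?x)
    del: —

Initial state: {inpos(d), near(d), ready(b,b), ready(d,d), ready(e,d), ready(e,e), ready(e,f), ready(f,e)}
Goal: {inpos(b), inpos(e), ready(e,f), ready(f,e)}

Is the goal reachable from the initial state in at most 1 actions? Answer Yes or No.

No

1. free(b,d)  →  {inpos(b), inpos(d), near(d), ready(d,d), ready(e,d), ready(e,e), ready(e,f), ready(f,e)}
2. free(e,b)  →  {inpos(b), inpos(d), inpos(e), near(b), near(d), ready(d,d), ready(e,d), ready(e,f), ready(f,e)}
optimal plan length = 2; 2 > 1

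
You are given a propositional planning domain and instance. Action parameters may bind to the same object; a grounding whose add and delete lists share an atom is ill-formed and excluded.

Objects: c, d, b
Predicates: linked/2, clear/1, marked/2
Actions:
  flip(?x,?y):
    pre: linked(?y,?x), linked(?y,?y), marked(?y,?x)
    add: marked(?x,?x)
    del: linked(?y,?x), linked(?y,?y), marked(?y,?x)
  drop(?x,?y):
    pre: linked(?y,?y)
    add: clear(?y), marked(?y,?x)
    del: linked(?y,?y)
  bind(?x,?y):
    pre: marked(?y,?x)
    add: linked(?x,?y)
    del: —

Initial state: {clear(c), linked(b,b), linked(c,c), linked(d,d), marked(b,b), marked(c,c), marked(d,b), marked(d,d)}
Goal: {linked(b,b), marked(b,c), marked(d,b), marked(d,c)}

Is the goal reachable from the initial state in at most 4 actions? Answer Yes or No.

1. drop(c,d)  →  {clear(c), clear(d), linked(b,b), linked(c,c), marked(b,b), marked(c,c), marked(d,b), marked(d,c), marked(d,d)}
2. drop(c,b)  →  {clear(b), clear(c), clear(d), linked(c,c), marked(b,b), marked(b,c), marked(c,c), marked(d,b), marked(d,c), marked(d,d)}
3. bind(b,b)  →  {clear(b), clear(c), clear(d), linked(b,b), linked(c,c), marked(b,b), marked(b,c), marked(c,c), marked(d,b), marked(d,c), marked(d,d)}
optimal plan length = 3; 3 ≤ 4

Yes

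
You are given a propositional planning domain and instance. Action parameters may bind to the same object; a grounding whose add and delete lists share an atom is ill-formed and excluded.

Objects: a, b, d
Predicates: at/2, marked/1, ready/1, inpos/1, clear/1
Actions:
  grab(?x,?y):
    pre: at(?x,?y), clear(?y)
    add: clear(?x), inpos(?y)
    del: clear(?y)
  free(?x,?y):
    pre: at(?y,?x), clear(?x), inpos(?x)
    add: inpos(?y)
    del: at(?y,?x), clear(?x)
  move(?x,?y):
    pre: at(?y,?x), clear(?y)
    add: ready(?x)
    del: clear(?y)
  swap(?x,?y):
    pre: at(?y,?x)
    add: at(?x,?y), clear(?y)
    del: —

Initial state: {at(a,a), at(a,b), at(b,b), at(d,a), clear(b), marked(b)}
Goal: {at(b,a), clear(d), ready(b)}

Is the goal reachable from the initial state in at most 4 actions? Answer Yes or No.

1. move(b,b)  →  {at(a,a), at(a,b), at(b,b), at(d,a), marked(b), ready(b)}
2. swap(a,d)  →  {at(a,a), at(a,b), at(a,d), at(b,b), at(d,a), clear(d), marked(b), ready(b)}
3. swap(b,a)  →  {at(a,a), at(a,b), at(a,d), at(b,a), at(b,b), at(d,a), clear(a), clear(d), marked(b), ready(b)}
optimal plan length = 3; 3 ≤ 4

Yes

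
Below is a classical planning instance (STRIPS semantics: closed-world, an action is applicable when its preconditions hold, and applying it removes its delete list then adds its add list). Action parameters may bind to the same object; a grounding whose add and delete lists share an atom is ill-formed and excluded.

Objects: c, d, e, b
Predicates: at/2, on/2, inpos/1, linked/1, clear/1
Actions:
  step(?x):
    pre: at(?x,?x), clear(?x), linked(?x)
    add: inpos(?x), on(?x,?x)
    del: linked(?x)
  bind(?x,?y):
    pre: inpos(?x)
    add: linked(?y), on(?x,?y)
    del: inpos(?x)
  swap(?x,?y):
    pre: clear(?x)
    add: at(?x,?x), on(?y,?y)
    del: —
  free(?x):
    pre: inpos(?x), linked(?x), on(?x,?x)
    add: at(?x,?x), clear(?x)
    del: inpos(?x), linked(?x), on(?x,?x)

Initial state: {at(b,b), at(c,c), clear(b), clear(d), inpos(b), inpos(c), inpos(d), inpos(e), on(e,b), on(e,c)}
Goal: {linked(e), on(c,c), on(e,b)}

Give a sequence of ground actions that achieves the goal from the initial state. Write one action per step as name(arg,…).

1. bind(c,c)  →  {at(b,b), at(c,c), clear(b), clear(d), inpos(b), inpos(d), inpos(e), linked(c), on(c,c), on(e,b), on(e,c)}
2. bind(d,e)  →  {at(b,b), at(c,c), clear(b), clear(d), inpos(b), inpos(e), linked(c), linked(e), on(c,c), on(d,e), on(e,b), on(e,c)}

bind(c,c); bind(d,e)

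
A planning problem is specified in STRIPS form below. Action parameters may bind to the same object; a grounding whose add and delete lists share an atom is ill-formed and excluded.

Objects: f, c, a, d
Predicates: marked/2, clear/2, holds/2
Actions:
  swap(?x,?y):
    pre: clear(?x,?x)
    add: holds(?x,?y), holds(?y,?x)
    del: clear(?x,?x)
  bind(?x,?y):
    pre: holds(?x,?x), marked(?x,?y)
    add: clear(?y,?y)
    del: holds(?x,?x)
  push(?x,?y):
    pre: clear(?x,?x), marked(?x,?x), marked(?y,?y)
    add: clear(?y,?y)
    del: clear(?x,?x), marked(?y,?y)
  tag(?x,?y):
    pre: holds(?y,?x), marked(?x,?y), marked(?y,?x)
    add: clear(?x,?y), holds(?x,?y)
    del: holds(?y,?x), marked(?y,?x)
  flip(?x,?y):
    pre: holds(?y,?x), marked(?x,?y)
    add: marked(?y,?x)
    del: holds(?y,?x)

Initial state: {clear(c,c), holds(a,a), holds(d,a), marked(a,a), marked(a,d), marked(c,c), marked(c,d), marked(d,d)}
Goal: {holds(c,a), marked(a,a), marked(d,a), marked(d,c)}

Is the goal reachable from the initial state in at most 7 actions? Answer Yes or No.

1. swap(c,a)  →  {holds(a,a), holds(a,c), holds(c,a), holds(d,a), marked(a,a), marked(a,d), marked(c,c), marked(c,d), marked(d,d)}
2. bind(a,d)  →  {clear(d,d), holds(a,c), holds(c,a), holds(d,a), marked(a,a), marked(a,d), marked(c,c), marked(c,d), marked(d,d)}
3. swap(d,c)  →  {holds(a,c), holds(c,a), holds(c,d), holds(d,a), holds(d,c), marked(a,a), marked(a,d), marked(c,c), marked(c,d), marked(d,d)}
4. flip(c,d)  →  {holds(a,c), holds(c,a), holds(c,d), holds(d,a), marked(a,a), marked(a,d), marked(c,c), marked(c,d), marked(d,c), marked(d,d)}
5. flip(a,d)  →  {holds(a,c), holds(c,a), holds(c,d), marked(a,a), marked(a,d), marked(c,c), marked(c,d), marked(d,a), marked(d,c), marked(d,d)}
optimal plan length = 5; 5 ≤ 7

Yes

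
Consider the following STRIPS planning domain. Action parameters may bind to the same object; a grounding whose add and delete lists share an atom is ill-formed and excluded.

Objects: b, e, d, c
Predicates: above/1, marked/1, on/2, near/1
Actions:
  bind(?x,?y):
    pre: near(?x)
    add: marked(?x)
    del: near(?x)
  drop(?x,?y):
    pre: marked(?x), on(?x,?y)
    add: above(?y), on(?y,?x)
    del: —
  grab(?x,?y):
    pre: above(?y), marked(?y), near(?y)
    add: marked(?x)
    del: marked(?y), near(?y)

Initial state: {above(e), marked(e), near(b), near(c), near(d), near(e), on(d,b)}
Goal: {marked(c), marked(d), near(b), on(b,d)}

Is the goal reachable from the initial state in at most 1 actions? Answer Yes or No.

1. bind(d,b)  →  {above(e), marked(d), marked(e), near(b), near(c), near(e), on(d,b)}
2. bind(c,b)  →  {above(e), marked(c), marked(d), marked(e), near(b), near(e), on(d,b)}
3. drop(d,b)  →  {above(b), above(e), marked(c), marked(d), marked(e), near(b), near(e), on(b,d), on(d,b)}
optimal plan length = 3; 3 > 1

No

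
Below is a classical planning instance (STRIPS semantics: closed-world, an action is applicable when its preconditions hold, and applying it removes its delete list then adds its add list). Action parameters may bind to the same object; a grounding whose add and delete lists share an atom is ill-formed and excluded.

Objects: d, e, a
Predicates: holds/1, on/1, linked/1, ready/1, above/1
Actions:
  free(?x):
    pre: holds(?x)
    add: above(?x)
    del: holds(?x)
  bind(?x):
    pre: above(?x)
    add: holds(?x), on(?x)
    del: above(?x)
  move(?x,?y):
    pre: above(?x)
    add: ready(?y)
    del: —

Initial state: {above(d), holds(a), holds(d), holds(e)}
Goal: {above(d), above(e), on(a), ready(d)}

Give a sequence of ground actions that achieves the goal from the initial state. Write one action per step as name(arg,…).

1. free(e)  →  {above(d), above(e), holds(a), holds(d)}
2. free(a)  →  {above(a), above(d), above(e), holds(d)}
3. bind(a)  →  {above(d), above(e), holds(a), holds(d), on(a)}
4. move(d,d)  →  {above(d), above(e), holds(a), holds(d), on(a), ready(d)}

free(e); free(a); bind(a); move(d,d)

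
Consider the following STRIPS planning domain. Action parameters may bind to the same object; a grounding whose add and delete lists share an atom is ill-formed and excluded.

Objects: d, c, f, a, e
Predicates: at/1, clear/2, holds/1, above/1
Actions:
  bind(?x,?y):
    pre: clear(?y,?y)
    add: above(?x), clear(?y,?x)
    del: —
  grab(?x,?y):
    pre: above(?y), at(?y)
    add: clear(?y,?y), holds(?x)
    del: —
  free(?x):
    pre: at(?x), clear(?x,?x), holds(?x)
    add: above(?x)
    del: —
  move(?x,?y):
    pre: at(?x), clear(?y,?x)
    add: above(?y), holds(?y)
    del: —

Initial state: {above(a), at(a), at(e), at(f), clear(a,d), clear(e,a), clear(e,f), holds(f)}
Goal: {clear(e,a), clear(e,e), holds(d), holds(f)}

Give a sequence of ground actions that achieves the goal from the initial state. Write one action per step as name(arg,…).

move(f,e); grab(d,e)

1. move(f,e)  →  {above(a), above(e), at(a), at(e), at(f), clear(a,d), clear(e,a), clear(e,f), holds(e), holds(f)}
2. grab(d,e)  →  {above(a), above(e), at(a), at(e), at(f), clear(a,d), clear(e,a), clear(e,e), clear(e,f), holds(d), holds(e), holds(f)}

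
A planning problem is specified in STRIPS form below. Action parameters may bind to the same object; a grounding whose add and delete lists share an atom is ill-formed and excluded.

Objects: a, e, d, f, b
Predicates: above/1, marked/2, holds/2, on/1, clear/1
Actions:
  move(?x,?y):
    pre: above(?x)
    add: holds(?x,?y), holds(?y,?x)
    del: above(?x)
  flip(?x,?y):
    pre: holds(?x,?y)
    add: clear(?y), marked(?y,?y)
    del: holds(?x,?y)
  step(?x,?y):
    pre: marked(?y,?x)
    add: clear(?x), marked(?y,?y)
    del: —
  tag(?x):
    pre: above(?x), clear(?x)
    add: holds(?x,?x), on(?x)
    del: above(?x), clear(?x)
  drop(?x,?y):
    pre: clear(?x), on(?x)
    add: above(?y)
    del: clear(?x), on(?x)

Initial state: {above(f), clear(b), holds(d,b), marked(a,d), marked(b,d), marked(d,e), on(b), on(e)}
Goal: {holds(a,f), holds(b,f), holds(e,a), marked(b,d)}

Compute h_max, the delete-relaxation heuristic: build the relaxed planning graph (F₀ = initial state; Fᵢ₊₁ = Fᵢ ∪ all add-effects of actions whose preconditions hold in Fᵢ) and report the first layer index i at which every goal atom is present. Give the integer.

F0 = init (8 atoms)
F1 = F0 ∪ {above(a), above(b), above(d), above(e), clear(d), clear(e), holds(a,f), holds(b,f), holds(d,f), holds(e,f), holds(f,a), holds(f,b), holds(f,d), holds(f,e), holds(f,f), marked(a,a), marked(b,b), marked(d,d)}  (26 atoms)
F2 = F1 ∪ {clear(a), clear(f), holds(a,a), holds(a,b), holds(a,d), holds(a,e), holds(b,a), holds(b,b), holds(b,d), holds(b,e), holds(d,a), holds(d,d), holds(d,e), holds(e,a), holds(e,b), holds(e,d), holds(e,e), marked(e,e), marked(f,f), on(d)}  (46 atoms)
goal ⊆ F2  ⇒  h_max = 2

2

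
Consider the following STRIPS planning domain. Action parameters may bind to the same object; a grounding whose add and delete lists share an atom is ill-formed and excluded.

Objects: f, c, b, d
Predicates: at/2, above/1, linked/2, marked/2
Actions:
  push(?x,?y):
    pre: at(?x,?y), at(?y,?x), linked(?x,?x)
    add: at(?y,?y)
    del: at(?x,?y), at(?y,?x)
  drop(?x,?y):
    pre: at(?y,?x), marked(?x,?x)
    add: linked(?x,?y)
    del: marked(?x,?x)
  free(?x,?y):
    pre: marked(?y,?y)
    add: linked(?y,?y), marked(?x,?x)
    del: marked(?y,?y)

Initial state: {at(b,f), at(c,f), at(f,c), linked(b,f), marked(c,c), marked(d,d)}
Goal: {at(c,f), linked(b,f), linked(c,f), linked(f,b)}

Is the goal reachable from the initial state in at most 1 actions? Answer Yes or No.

1. drop(c,f)  →  {at(b,f), at(c,f), at(f,c), linked(b,f), linked(c,f), marked(d,d)}
2. free(f,d)  →  {at(b,f), at(c,f), at(f,c), linked(b,f), linked(c,f), linked(d,d), marked(f,f)}
3. drop(f,b)  →  {at(b,f), at(c,f), at(f,c), linked(b,f), linked(c,f), linked(d,d), linked(f,b)}
optimal plan length = 3; 3 > 1

No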